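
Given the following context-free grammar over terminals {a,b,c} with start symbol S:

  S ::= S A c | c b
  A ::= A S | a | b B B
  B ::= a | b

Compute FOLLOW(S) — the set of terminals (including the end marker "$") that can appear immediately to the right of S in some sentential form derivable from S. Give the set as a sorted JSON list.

FIRST iteration:
pass 1:
  A via A→a: +{a}
  A via A→b B B: +{b}
  B via B→a: +{a}
  B via B→b: +{b}
  S via S→c b: +{c}
  FIRST(S)={c}  FIRST(A)={a,b}  FIRST(B)={a,b}
pass 2: (stable)
  FIRST(S)={c}  FIRST(A)={a,b}  FIRST(B)={a,b}

FOLLOW sets:
FOLLOW(S) := {$}
[1]
  A→A S: FOLLOW(A) ⊇ FIRST(S) = {c}; new: +{c}
  A→A S: FOLLOW(S) ⊇ FOLLOW(A) ⊇ {c}; new: +{c}
  A→b B B: FOLLOW(B) ⊇ FIRST(B) = {a,b}; new: +{a,b}
  A→b B B: FOLLOW(B) ⊇ FOLLOW(A) ⊇ {c}; new: +{c}
  S→S A c: FOLLOW(S) ⊇ FIRST(A) = {a,b}; new: +{a,b}
  S: {$,a,b,c}  A: {c}  B: {a,b,c}
[2] — fixpoint
  S: {$,a,b,c}  A: {c}  B: {a,b,c}

FOLLOW(S) = ["$", "a", "b", "c"]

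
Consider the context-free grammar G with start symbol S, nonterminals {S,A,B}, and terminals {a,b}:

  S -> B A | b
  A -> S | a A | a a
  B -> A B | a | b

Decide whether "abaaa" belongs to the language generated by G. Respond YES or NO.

Convert to CNF:
  S -> B A | b
  A -> B A | T0 A | T0 T0 | b
  B -> A B | a | b
  T0 -> a

CYK fill:
  T[0,0] 'a' = {B,T0}  orig:{B}
  T[1,1] 'b' = {A,B,S}
  T[2,2] 'a' = {B,T0}  orig:{B}
  T[3,3] 'a' = {B,T0}  orig:{B}
  T[4,4] 'a' = {B,T0}  orig:{B}
  T[0,1] 'ab' = {A,S}
  T[1,2] 'ba' = {B}
  T[2,3] 'aa' = {A}
  T[3,4] 'aa' = {A}
  T[0,2] 'aba' = {B}
  T[1,3] 'baa' = {A,S}
  T[2,4] 'aaa' = {A,B,S}
  T[0,3] 'abaa' = {A,S}
  T[1,4] 'baaa' = {A,B,S}
  T[0,4] 'abaaa' = {A,B,S}

S ∈ T[0,4] ⇒ YES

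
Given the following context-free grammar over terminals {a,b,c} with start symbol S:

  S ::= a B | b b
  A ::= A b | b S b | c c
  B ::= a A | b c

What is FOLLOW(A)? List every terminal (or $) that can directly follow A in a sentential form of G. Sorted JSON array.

FIRST sets, iterate to fixpoint:
[1]
  A via A→b S b: +{b}
  A via A→c c: +{c}
  B via B→a A: +{a}
  B via B→b c: +{b}
  S via S→a B: +{a}
  S via S→b b: +{b}
  S: {a,b}  A: {b,c}  B: {a,b}
[2] (no change)
  S: {a,b}  A: {b,c}  B: {a,b}

FOLLOW sets:
FOLLOW(S) := {$}
round 1:
  A→A b: FOLLOW(A) ⊇ FIRST(b) = {b}; new: +{b}
  A→b S b: FOLLOW(S) ⊇ FIRST(b) = {b}; new: +{b}
  S→a B: FOLLOW(B) ⊇ FOLLOW(S) ⊇ {$,b}; new: +{$,b}
  FOLLOW(S)={$,b}  FOLLOW(A)={b}  FOLLOW(B)={$,b}
round 2:
  B→a A: FOLLOW(A) ⊇ FOLLOW(B) ⊇ {$,b}; new: +{$}
  FOLLOW(S)={$,b}  FOLLOW(A)={$,b}  FOLLOW(B)={$,b}
round 3: done
  FOLLOW(S)={$,b}  FOLLOW(A)={$,b}  FOLLOW(B)={$,b}

FOLLOW(A) = ["$", "b"]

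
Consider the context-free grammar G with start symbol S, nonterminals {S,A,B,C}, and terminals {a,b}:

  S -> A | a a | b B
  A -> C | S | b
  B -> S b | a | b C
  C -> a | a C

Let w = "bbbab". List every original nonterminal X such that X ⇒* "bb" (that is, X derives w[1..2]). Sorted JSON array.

CNF form of G:
  S -> T0 C | T0 T0 | T1 B | a | b
  A -> T0 C | T0 T0 | T1 B | a | b
  B -> S T1 | T1 C | a
  C -> T0 C | a
  T0 -> a
  T1 -> b

CYK table (by increasing span), restricted to cells inside w[1..2]:
  cell(1,1) b: {A,S,T1}  orig:{A,S}
  cell(2,2) b: {A,S,T1}  orig:{A,S}
  cell(1,2) bb: {B}

Original NTs in T[1,2] deriving "bb": ["B"]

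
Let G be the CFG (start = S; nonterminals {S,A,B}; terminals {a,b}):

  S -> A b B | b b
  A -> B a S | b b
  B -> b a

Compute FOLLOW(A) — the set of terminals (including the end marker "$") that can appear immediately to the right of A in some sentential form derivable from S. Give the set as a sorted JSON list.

Compute FIRST by fixpoint:
iter 1:
  A via A→b b: +{b}
  B via B→b a: +{b}
  S via S→A b B: +{b}
  S: {b}  A: {b}  B: {b}
iter 2: — fixpoint
  S: {b}  A: {b}  B: {b}

FOLLOW sets:
seed FOLLOW(S) with $
[1]
  A→B a S: FOLLOW(B) ⊇ FIRST(a) = {a}; new: +{a}
  S→A b B: FOLLOW(A) ⊇ FIRST(b) = {b}; new: +{b}
  S→A b B: FOLLOW(B) ⊇ FOLLOW(S) ⊇ {$}; new: +{$}
  S: {$}  A: {b}  B: {$,a}
[2]
  A→B a S: FOLLOW(S) ⊇ FOLLOW(A) ⊇ {b}; new: +{b}
  S→A b B: FOLLOW(B) ⊇ FOLLOW(S) ⊇ {$,b}; new: +{b}
  S: {$,b}  A: {b}  B: {$,a,b}
[3] (no change)
  S: {$,b}  A: {b}  B: {$,a,b}

FOLLOW(A) = ["b"]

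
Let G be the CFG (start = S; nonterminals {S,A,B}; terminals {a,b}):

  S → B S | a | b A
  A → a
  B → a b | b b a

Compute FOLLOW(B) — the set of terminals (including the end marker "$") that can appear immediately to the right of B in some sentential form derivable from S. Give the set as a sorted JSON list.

FIRST sets, iterate to fixpoint:
iter 1:
  A via A→a: +{a}
  B via B→a b: +{a}
  B via B→b b a: +{b}
  S via S→B S: +{a,b}
  FIRST[S]={a,b}  FIRST[A]={a}  FIRST[B]={a,b}
iter 2: done
  FIRST[S]={a,b}  FIRST[A]={a}  FIRST[B]={a,b}

Compute FOLLOW by fixpoint:
FOLLOW(S) := {$}
pass 1:
  S→B S: FOLLOW(B) ⊇ FIRST(S) = {a,b}; new: +{a,b}
  S→b A: FOLLOW(A) ⊇ FOLLOW(S) ⊇ {$}; new: +{$}
  S: {$}  A: {$}  B: {a,b}
pass 2: done
  S: {$}  A: {$}  B: {a,b}

FOLLOW(B) = ["a", "b"]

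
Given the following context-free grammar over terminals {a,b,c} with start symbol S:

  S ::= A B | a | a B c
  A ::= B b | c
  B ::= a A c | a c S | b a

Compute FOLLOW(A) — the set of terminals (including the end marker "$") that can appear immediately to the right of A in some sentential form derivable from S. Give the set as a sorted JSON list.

FIRST iteration:
pass 1:
  A via A→c: +{c}
  B via B→a A c: +{a}
  B via B→b a: +{b}
  S via S→A B: +{c}
  S via S→a: +{a}
  FIRST(S)={a,c}  FIRST(A)={c}  FIRST(B)={a,b}
pass 2:
  A via A→B b: +{a,b}
  S via S→A B: +{b}
  FIRST(S)={a,b,c}  FIRST(A)={a,b,c}  FIRST(B)={a,b}
pass 3: — fixpoint
  FIRST(S)={a,b,c}  FIRST(A)={a,b,c}  FIRST(B)={a,b}

FOLLOW sets:
seed FOLLOW(S) with $
[1]
  A→B b: FOLLOW(B) ⊇ FIRST(b) = {b}; new: +{b}
  B→a A c: FOLLOW(A) ⊇ FIRST(c) = {c}; new: +{c}
  B→a c S: FOLLOW(S) ⊇ FOLLOW(B) ⊇ {b}; new: +{b}
  S→A B: FOLLOW(A) ⊇ FIRST(B) = {a,b}; new: +{a,b}
  S→A B: FOLLOW(B) ⊇ FOLLOW(S) ⊇ {$,b}; new: +{$}
  S→a B c: FOLLOW(B) ⊇ FIRST(c) = {c}; new: +{c}
  FOLLOW(S)={$,b}  FOLLOW(A)={a,b,c}  FOLLOW(B)={$,b,c}
[2]
  B→a c S: FOLLOW(S) ⊇ FOLLOW(B) ⊇ {$,b,c}; new: +{c}
  FOLLOW(S)={$,b,c}  FOLLOW(A)={a,b,c}  FOLLOW(B)={$,b,c}
[3] — fixpoint
  FOLLOW(S)={$,b,c}  FOLLOW(A)={a,b,c}  FOLLOW(B)={$,b,c}

FOLLOW(A) = ["a", "b", "c"]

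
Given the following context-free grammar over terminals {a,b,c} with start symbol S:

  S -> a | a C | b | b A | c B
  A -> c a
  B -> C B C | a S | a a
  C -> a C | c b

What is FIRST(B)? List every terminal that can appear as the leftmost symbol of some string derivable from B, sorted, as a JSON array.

FIRST sets, iterate to fixpoint:
round 1:
  A via A→c a: +{c}
  B via B→a S: +{a}
  C via C→a C: +{a}
  C via C→c b: +{c}
  S via S→a: +{a}
  S via S→b: +{b}
  S via S→c B: +{c}
  FIRST(S)={a,b,c}  FIRST(A)={c}  FIRST(B)={a}  FIRST(C)={a,c}
round 2:
  B via B→C B C: +{c}
  FIRST(S)={a,b,c}  FIRST(A)={c}  FIRST(B)={a,c}  FIRST(C)={a,c}
round 3: — fixpoint
  FIRST(S)={a,b,c}  FIRST(A)={c}  FIRST(B)={a,c}  FIRST(C)={a,c}

FIRST(B) = ["a", "c"]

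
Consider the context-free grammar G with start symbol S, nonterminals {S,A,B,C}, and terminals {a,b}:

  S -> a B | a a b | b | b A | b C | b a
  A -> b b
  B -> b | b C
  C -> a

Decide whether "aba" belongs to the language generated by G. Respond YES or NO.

CNF form of G:
  S -> T0 A | T0 C | T0 T1 | T1 B | T1 X2 | b
  A -> T0 T0
  B -> T0 C | b
  C -> a
  T0 -> b
  T1 -> a
  X2 -> T1 T0

CYK fill:
  [0..0]={C,T1}  "a"  orig:{C}
  [1..1]={B,S,T0}  "b"  orig:{B,S}
  [2..2]={C,T1}  "a"  orig:{C}
  [0..1]={S,X2}  "ab"  orig:{S}
  [1..2]={B,S}  "ba"
  [0..2]={S}  "aba"

S ∈ T[0,2] ⇒ YES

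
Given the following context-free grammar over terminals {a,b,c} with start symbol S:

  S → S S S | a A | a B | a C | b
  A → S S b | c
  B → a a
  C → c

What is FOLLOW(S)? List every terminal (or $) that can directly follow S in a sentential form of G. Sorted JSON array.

FIRST iteration:
[1]
  A via A→c: +{c}
  B via B→a a: +{a}
  C via C→c: +{c}
  S via S→a A: +{a}
  S via S→b: +{b}
  FIRST[S]={a,b}  FIRST[A]={c}  FIRST[B]={a}  FIRST[C]={c}
[2]
  A via A→S S b: +{a,b}
  FIRST[S]={a,b}  FIRST[A]={a,b,c}  FIRST[B]={a}  FIRST[C]={c}
[3] (no change)
  FIRST[S]={a,b}  FIRST[A]={a,b,c}  FIRST[B]={a}  FIRST[C]={c}

Compute FOLLOW by fixpoint:
seed FOLLOW(S) with $
pass 1:
  A→S S b: FOLLOW(S) ⊇ FIRST(S) = {a,b}; new: +{a,b}
  S→a A: FOLLOW(A) ⊇ FOLLOW(S) ⊇ {$,a,b}; new: +{$,a,b}
  S→a B: FOLLOW(B) ⊇ FOLLOW(S) ⊇ {$,a,b}; new: +{$,a,b}
  S→a C: FOLLOW(C) ⊇ FOLLOW(S) ⊇ {$,a,b}; new: +{$,a,b}
  FOLLOW[S]={$,a,b}  FOLLOW[A]={$,a,b}  FOLLOW[B]={$,a,b}  FOLLOW[C]={$,a,b}
pass 2: done
  FOLLOW[S]={$,a,b}  FOLLOW[A]={$,a,b}  FOLLOW[B]={$,a,b}  FOLLOW[C]={$,a,b}

FOLLOW(S) = ["$", "a", "b"]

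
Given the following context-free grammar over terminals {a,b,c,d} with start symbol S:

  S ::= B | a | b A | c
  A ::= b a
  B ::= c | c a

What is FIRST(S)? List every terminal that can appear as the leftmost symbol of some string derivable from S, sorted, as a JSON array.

FIRST iteration:
[1]
  A via A→b a: +{b}
  B via B→c: +{c}
  S via S→B: +{c}
  S via S→a: +{a}
  S via S→b A: +{b}
  FIRST(S)={a,b,c}  FIRST(A)={b}  FIRST(B)={c}
[2] (stable)
  FIRST(S)={a,b,c}  FIRST(A)={b}  FIRST(B)={c}

FIRST(S) = ["a", "b", "c"]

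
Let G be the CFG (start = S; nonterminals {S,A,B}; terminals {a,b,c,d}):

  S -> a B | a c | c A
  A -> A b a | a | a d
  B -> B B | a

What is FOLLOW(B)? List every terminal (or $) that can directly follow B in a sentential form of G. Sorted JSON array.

FIRST sets, iterate to fixpoint:
pass 1:
  A via A→a: +{a}
  B via B→a: +{a}
  S via S→a B: +{a}
  S via S→c A: +{c}
  S: {a,c}  A: {a}  B: {a}
pass 2: done
  S: {a,c}  A: {a}  B: {a}

Compute FOLLOW by fixpoint:
seed FOLLOW(S) with $
pass 1:
  A→A b a: FOLLOW(A) ⊇ FIRST(b) = {b}; new: +{b}
  B→B B: FOLLOW(B) ⊇ FIRST(B) = {a}; new: +{a}
  S→a B: FOLLOW(B) ⊇ FOLLOW(S) ⊇ {$}; new: +{$}
  S→c A: FOLLOW(A) ⊇ FOLLOW(S) ⊇ {$}; new: +{$}
  S: {$}  A: {$,b}  B: {$,a}
pass 2: (stable)
  S: {$}  A: {$,b}  B: {$,a}

FOLLOW(B) = ["$", "a"]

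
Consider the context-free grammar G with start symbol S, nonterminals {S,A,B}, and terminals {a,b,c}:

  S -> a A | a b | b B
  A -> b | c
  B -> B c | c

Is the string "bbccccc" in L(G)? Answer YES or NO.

CNF form of G:
  S -> T1 A | T1 T2 | T2 B
  A -> b | c
  B -> B T0 | c
  T0 -> c
  T1 -> a
  T2 -> b

Fill CYK table bottom-up:
  cell(0,0) b: {A,T2}  orig:{A}
  cell(1,1) b: {A,T2}  orig:{A}
  cell(2,2) c: {A,B,T0}  orig:{A,B}
  cell(3,3) c: {A,B,T0}  orig:{A,B}
  cell(4,4) c: {A,B,T0}  orig:{A,B}
  cell(5,5) c: {A,B,T0}  orig:{A,B}
  cell(6,6) c: {A,B,T0}  orig:{A,B}
  cell(0,1) bb: ∅
  cell(1,2) bc: {S}
  cell(2,3) cc: {B}
  cell(3,4) cc: {B}
  cell(4,5) cc: {B}
  cell(5,6) cc: {B}
  cell(0,2) bbc: ∅
  cell(1,3) bcc: {S}
  cell(2,4) ccc: {B}
  cell(3,5) ccc: {B}
  cell(4,6) ccc: {B}
  cell(0,3) bbcc: ∅
  cell(1,4) bccc: {S}
  cell(2,5) cccc: {B}
  cell(3,6) cccc: {B}
  cell(0,4) bbccc: ∅
  cell(1,5) bcccc: {S}
  cell(2,6) ccccc: {B}
  cell(0,5) bbcccc: ∅
  cell(1,6) bccccc: {S}
  cell(0,6) bbccccc: ∅

S ∉ T[0,6] ⇒ NO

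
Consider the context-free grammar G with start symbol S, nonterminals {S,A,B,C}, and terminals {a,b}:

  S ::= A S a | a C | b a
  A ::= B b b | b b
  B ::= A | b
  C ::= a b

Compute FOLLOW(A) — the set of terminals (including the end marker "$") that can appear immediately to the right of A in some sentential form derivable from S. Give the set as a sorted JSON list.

Compute FIRST by fixpoint:
round 1:
  A via A→b b: +{b}
  B via B→A: +{b}
  C via C→a b: +{a}
  S via S→A S a: +{b}
  S via S→a C: +{a}
  FIRST(S)={a,b}  FIRST(A)={b}  FIRST(B)={b}  FIRST(C)={a}
round 2: (no change)
  FIRST(S)={a,b}  FIRST(A)={b}  FIRST(B)={b}  FIRST(C)={a}

FOLLOW iteration:
FOLLOW(S) := {$}
round 1:
  A→B b b: FOLLOW(B) ⊇ FIRST(b) = {b}; new: +{b}
  B→A: FOLLOW(A) ⊇ FOLLOW(B) ⊇ {b}; new: +{b}
  S→A S a: FOLLOW(A) ⊇ FIRST(S) = {a,b}; new: +{a}
  S→A S a: FOLLOW(S) ⊇ FIRST(a) = {a}; new: +{a}
  S→a C: FOLLOW(C) ⊇ FOLLOW(S) ⊇ {$,a}; new: +{$,a}
  FOLLOW[S]={$,a}  FOLLOW[A]={a,b}  FOLLOW[B]={b}  FOLLOW[C]={$,a}
round 2: done
  FOLLOW[S]={$,a}  FOLLOW[A]={a,b}  FOLLOW[B]={b}  FOLLOW[C]={$,a}

FOLLOW(A) = ["a", "b"]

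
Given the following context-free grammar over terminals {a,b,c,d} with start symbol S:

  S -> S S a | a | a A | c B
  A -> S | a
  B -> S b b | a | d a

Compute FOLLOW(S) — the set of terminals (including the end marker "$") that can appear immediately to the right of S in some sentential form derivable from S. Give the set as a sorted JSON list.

FIRST sets, iterate to fixpoint:
iter 1:
  A via A→a: +{a}
  B via B→a: +{a}
  B via B→d a: +{d}
  S via S→a: +{a}
  S via S→c B: +{c}
  S: {a,c}  A: {a}  B: {a,d}
iter 2:
  A via A→S: +{c}
  B via B→S b b: +{c}
  S: {a,c}  A: {a,c}  B: {a,c,d}
iter 3: (no change)
  S: {a,c}  A: {a,c}  B: {a,c,d}

Compute FOLLOW by fixpoint:
initialize: $ ∈ FOLLOW(S)
iter 1:
  B→S b b: FOLLOW(S) ⊇ FIRST(b) = {b}; new: +{b}
  S→S S a: FOLLOW(S) ⊇ FIRST(S) = {a,c}; new: +{a,c}
  S→a A: FOLLOW(A) ⊇ FOLLOW(S) ⊇ {$,a,b,c}; new: +{$,a,b,c}
  S→c B: FOLLOW(B) ⊇ FOLLOW(S) ⊇ {$,a,b,c}; new: +{$,a,b,c}
  FOLLOW[S]={$,a,b,c}  FOLLOW[A]={$,a,b,c}  FOLLOW[B]={$,a,b,c}
iter 2: (stable)
  FOLLOW[S]={$,a,b,c}  FOLLOW[A]={$,a,b,c}  FOLLOW[B]={$,a,b,c}

FOLLOW(S) = ["$", "a", "b", "c"]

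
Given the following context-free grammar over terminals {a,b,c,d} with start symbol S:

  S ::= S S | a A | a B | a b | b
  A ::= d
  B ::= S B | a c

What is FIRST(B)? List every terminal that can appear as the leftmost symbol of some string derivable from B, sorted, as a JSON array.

Compute FIRST by fixpoint:
pass 1:
  A via A→d: +{d}
  B via B→a c: +{a}
  S via S→a A: +{a}
  S via S→b: +{b}
  FIRST[S]={a,b}  FIRST[A]={d}  FIRST[B]={a}
pass 2:
  B via B→S B: +{b}
  FIRST[S]={a,b}  FIRST[A]={d}  FIRST[B]={a,b}
pass 3: — fixpoint
  FIRST[S]={a,b}  FIRST[A]={d}  FIRST[B]={a,b}

FIRST(B) = ["a", "b"]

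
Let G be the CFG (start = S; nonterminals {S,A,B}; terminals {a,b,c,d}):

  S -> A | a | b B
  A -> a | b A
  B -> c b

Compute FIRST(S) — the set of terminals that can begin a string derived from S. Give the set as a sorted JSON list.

FIRST sets, iterate to fixpoint:
round 1:
  A via A→a: +{a}
  A via A→b A: +{b}
  B via B→c b: +{c}
  S via S→A: +{a,b}
  S: {a,b}  A: {a,b}  B: {c}
round 2: — fixpoint
  S: {a,b}  A: {a,b}  B: {c}

FIRST(S) = ["a", "b"]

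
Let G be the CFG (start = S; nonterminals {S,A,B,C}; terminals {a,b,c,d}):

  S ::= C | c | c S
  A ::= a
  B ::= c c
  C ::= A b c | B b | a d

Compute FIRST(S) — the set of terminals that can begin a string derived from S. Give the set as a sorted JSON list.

FIRST sets, iterate to fixpoint:
round 1:
  A via A→a: +{a}
  B via B→c c: +{c}
  C via C→A b c: +{a}
  C via C→B b: +{c}
  S via S→C: +{a,c}
  S: {a,c}  A: {a}  B: {c}  C: {a,c}
round 2: done
  S: {a,c}  A: {a}  B: {c}  C: {a,c}

FIRST(S) = ["a", "c"]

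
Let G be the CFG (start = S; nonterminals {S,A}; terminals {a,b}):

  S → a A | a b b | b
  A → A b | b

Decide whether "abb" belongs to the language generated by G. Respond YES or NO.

Convert to CNF:
  S -> T1 A | T1 X2 | b
  A -> A T0 | b
  T0 -> b
  T1 -> a
  X2 -> T0 T0

CYK fill:
  [0..0]={T1}  "a"  orig:{}
  [1..1]={A,S,T0}  "b"  orig:{A,S}
  [2..2]={A,S,T0}  "b"  orig:{A,S}
  [0..1]={S}  "ab"
  [1..2]={A,X2}  "bb"  orig:{A}
  [0..2]={S}  "abb"

S ∈ T[0,2] ⇒ YES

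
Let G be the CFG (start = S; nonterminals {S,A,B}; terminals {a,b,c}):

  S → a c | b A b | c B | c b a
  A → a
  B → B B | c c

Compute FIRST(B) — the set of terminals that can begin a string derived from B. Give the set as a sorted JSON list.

Compute FIRST by fixpoint:
round 1:
  A via A→a: +{a}
  B via B→c c: +{c}
  S via S→a c: +{a}
  S via S→b A b: +{b}
  S via S→c B: +{c}
  S: {a,b,c}  A: {a}  B: {c}
round 2: (stable)
  S: {a,b,c}  A: {a}  B: {c}

FIRST(B) = ["c"]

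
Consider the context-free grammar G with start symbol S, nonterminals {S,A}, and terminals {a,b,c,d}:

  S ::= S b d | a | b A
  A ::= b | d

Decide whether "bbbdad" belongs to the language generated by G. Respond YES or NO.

CNF form of G:
  S -> S X2 | T0 A | a
  A -> b | d
  T0 -> b
  T1 -> d
  X2 -> T0 T1

Fill CYK table bottom-up:
  [0..0]={A,T0}  "b"  orig:{A}
  [1..1]={A,T0}  "b"  orig:{A}
  [2..2]={A,T0}  "b"  orig:{A}
  [3..3]={A,T1}  "d"  orig:{A}
  [4..4]={S}  "a"
  [5..5]={A,T1}  "d"  orig:{A}
  [0..1]={S}  "bb"
  [1..2]={S}  "bb"
  [2..3]={S,X2}  "bd"  orig:{S}
  [3..4]=∅  "da"
  [4..5]=∅  "ad"
  [0..2]=∅  "bbb"
  [1..3]=∅  "bbd"
  [2..4]=∅  "bda"
  [3..5]=∅  "dad"
  [0..3]={S}  "bbbd"
  [1..4]=∅  "bbda"
  [2..5]=∅  "bdad"
  [0..4]=∅  "bbbda"
  [1..5]=∅  "bbdad"
  [0..5]=∅  "bbbdad"

S ∉ T[0,5] ⇒ NO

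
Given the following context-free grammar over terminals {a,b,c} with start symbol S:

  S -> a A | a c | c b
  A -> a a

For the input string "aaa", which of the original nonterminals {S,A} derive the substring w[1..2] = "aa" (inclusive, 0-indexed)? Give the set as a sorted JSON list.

CNF form of G:
  S -> T0 A | T0 T1 | T1 T2
  A -> T0 T0
  T0 -> a
  T1 -> c
  T2 -> b

Fill CYK table bottom-up — only the sub-triangle for w[1..2]:
  [1..1]={T0}  "a"  orig:{}
  [2..2]={T0}  "a"  orig:{}
  [1..2]={A}  "aa"

Original NTs in T[1,2] deriving "aa": ["A"]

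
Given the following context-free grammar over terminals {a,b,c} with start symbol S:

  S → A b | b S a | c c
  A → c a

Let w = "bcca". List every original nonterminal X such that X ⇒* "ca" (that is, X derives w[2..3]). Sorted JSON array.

CNF form of G:
  S -> A T2 | T0 T0 | T2 X3
  A -> T0 T1
  T0 -> c
  T1 -> a
  T2 -> b
  X3 -> S T1

CYK fill — only the sub-triangle for w[2..3]:
  [2..2]={T0}  "c"  orig:{}
  [3..3]={T1}  "a"  orig:{}
  [2..3]={A}  "ca"

Original NTs in T[2,3] deriving "ca": ["A"]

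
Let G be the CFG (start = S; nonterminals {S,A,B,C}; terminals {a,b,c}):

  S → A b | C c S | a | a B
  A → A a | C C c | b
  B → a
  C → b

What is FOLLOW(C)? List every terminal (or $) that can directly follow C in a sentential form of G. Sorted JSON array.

FIRST iteration:
pass 1:
  A via A→b: +{b}
  B via B→a: +{a}
  C via C→b: +{b}
  S via S→A b: +{b}
  S via S→a: +{a}
  FIRST[S]={a,b}  FIRST[A]={b}  FIRST[B]={a}  FIRST[C]={b}
pass 2: done
  FIRST[S]={a,b}  FIRST[A]={b}  FIRST[B]={a}  FIRST[C]={b}

FOLLOW iteration:
seed FOLLOW(S) with $
iter 1:
  A→A a: FOLLOW(A) ⊇ FIRST(a) = {a}; new: +{a}
  A→C C c: FOLLOW(C) ⊇ FIRST(C) = {b}; new: +{b}
  A→C C c: FOLLOW(C) ⊇ FIRST(c) = {c}; new: +{c}
  S→A b: FOLLOW(A) ⊇ FIRST(b) = {b}; new: +{b}
  S→a B: FOLLOW(B) ⊇ FOLLOW(S) ⊇ {$}; new: +{$}
  S: {$}  A: {a,b}  B: {$}  C: {b,c}
iter 2: — fixpoint
  S: {$}  A: {a,b}  B: {$}  C: {b,c}

FOLLOW(C) = ["b", "c"]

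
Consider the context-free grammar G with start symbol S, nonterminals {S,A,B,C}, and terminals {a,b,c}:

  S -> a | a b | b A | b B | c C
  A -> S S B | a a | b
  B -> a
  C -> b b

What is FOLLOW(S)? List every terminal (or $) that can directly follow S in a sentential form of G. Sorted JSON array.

Compute FIRST by fixpoint:
[1]
  A via A→a a: +{a}
  A via A→b: +{b}
  B via B→a: +{a}
  C via C→b b: +{b}
  S via S→a: +{a}
  S via S→b A: +{b}
  S via S→c C: +{c}
  FIRST[S]={a,b,c}  FIRST[A]={a,b}  FIRST[B]={a}  FIRST[C]={b}
[2]
  A via A→S S B: +{c}
  FIRST[S]={a,b,c}  FIRST[A]={a,b,c}  FIRST[B]={a}  FIRST[C]={b}
[3] (no change)
  FIRST[S]={a,b,c}  FIRST[A]={a,b,c}  FIRST[B]={a}  FIRST[C]={b}

FOLLOW iteration:
seed FOLLOW(S) with $
pass 1:
  A→S S B: FOLLOW(S) ⊇ FIRST(S) = {a,b,c}; new: +{a,b,c}
  S→b A: FOLLOW(A) ⊇ FOLLOW(S) ⊇ {$,a,b,c}; new: +{$,a,b,c}
  S→b B: FOLLOW(B) ⊇ FOLLOW(S) ⊇ {$,a,b,c}; new: +{$,a,b,c}
  S→c C: FOLLOW(C) ⊇ FOLLOW(S) ⊇ {$,a,b,c}; new: +{$,a,b,c}
  S: {$,a,b,c}  A: {$,a,b,c}  B: {$,a,b,c}  C: {$,a,b,c}
pass 2: — fixpoint
  S: {$,a,b,c}  A: {$,a,b,c}  B: {$,a,b,c}  C: {$,a,b,c}

FOLLOW(S) = ["$", "a", "b", "c"]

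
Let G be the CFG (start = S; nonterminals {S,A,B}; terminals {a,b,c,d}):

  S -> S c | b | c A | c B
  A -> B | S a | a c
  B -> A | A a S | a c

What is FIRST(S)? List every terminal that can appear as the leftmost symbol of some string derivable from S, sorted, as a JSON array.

Compute FIRST by fixpoint:
iter 1:
  A via A→a c: +{a}
  B via B→A: +{a}
  S via S→b: +{b}
  S via S→c A: +{c}
  FIRST(S)={b,c}  FIRST(A)={a}  FIRST(B)={a}
iter 2:
  A via A→S a: +{b,c}
  B via B→A: +{b,c}
  FIRST(S)={b,c}  FIRST(A)={a,b,c}  FIRST(B)={a,b,c}
iter 3: (no change)
  FIRST(S)={b,c}  FIRST(A)={a,b,c}  FIRST(B)={a,b,c}

FIRST(S) = ["b", "c"]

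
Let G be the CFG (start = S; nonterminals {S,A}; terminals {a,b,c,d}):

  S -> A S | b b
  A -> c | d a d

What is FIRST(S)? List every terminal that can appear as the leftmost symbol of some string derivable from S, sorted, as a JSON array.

FIRST iteration:
[1]
  A via A→c: +{c}
  A via A→d a d: +{d}
  S via S→A S: +{c,d}
  S via S→b b: +{b}
  FIRST[S]={b,c,d}  FIRST[A]={c,d}
[2] — fixpoint
  FIRST[S]={b,c,d}  FIRST[A]={c,d}

FIRST(S) = ["b", "c", "d"]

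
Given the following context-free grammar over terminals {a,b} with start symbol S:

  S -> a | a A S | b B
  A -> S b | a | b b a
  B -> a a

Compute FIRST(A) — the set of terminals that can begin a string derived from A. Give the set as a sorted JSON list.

FIRST sets, iterate to fixpoint:
pass 1:
  A via A→a: +{a}
  A via A→b b a: +{b}
  B via B→a a: +{a}
  S via S→a: +{a}
  S via S→b B: +{b}
  S: {a,b}  A: {a,b}  B: {a}
pass 2: (stable)
  S: {a,b}  A: {a,b}  B: {a}

FIRST(A) = ["a", "b"]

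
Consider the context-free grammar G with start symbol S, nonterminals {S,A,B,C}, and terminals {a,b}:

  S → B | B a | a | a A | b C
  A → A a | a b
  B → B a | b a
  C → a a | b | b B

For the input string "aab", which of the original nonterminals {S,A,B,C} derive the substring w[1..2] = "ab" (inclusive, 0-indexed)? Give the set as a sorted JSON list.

Convert to CNF:
  S -> B T0 | T0 A | T1 C | T1 T0 | a
  A -> A T0 | T0 T1
  B -> B T0 | T1 T0
  C -> T0 T0 | T1 B | b
  T0 -> a
  T1 -> b

CYK fill (cells [i..j] with 1 ≤ i ≤ j ≤ 2 only):
  cell(1,1) a: {S,T0}  orig:{S}
  cell(2,2) b: {C,T1}  orig:{C}
  cell(1,2) ab: {A}

Original NTs in T[1,2] deriving "ab": ["A"]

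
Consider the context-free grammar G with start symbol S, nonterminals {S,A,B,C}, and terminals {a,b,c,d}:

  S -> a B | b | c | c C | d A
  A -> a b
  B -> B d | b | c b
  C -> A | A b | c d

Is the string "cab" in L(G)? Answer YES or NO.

Convert to CNF:
  S -> T0 B | T2 A | T3 C | b | c
  A -> T0 T1
  B -> B T2 | T3 T1 | b
  C -> A T1 | T0 T1 | T3 T2
  T0 -> a
  T1 -> b
  T2 -> d
  T3 -> c

Fill CYK table bottom-up:
  [0..0]={S,T3}  "c"  orig:{S}
  [1..1]={T0}  "a"  orig:{}
  [2..2]={B,S,T1}  "b"  orig:{B,S}
  [0..1]=∅  "ca"
  [1..2]={A,C,S}  "ab"
  [0..2]={S}  "cab"

S ∈ T[0,2] ⇒ YES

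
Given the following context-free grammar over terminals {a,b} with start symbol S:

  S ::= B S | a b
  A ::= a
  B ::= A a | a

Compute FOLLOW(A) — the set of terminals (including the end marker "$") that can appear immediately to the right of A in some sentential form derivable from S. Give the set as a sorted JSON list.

Compute FIRST by fixpoint:
[1]
  A via A→a: +{a}
  B via B→A a: +{a}
  S via S→B S: +{a}
  FIRST(S)={a}  FIRST(A)={a}  FIRST(B)={a}
[2] (stable)
  FIRST(S)={a}  FIRST(A)={a}  FIRST(B)={a}

Compute FOLLOW by fixpoint:
FOLLOW(S) := {$}
round 1:
  B→A a: FOLLOW(A) ⊇ FIRST(a) = {a}; new: +{a}
  S→B S: FOLLOW(B) ⊇ FIRST(S) = {a}; new: +{a}
  S: {$}  A: {a}  B: {a}
round 2: done
  S: {$}  A: {a}  B: {a}

FOLLOW(A) = ["a"]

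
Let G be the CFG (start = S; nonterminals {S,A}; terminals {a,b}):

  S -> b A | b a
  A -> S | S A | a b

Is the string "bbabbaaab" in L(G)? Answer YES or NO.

CNF form of G:
  S -> T1 A | T1 T0
  A -> S A | T0 T1 | T1 A | T1 T0
  T0 -> a
  T1 -> b

CYK table (by increasing span):
  [0..0]={T1}  "b"  orig:{}
  [1..1]={T1}  "b"  orig:{}
  [2..2]={T0}  "a"  orig:{}
  [3..3]={T1}  "b"  orig:{}
  [4..4]={T1}  "b"  orig:{}
  [5..5]={T0}  "a"  orig:{}
  [6..6]={T0}  "a"  orig:{}
  [7..7]={T0}  "a"  orig:{}
  [8..8]={T1}  "b"  orig:{}
  [0..1]=∅  "bb"
  [1..2]={A,S}  "ba"
  [2..3]={A}  "ab"
  [3..4]=∅  "bb"
  [4..5]={A,S}  "ba"
  [5..6]=∅  "aa"
  [6..7]=∅  "aa"
  [7..8]={A}  "ab"
  [0..2]={A,S}  "bba"
  [1..3]={A,S}  "bab"
  [2..4]=∅  "abb"
  [3..5]={A,S}  "bba"
  [4..6]=∅  "baa"
  [5..7]=∅  "aaa"
  [6..8]=∅  "aab"
  [0..3]={A,S}  "bbab"
  [1..4]=∅  "babb"
  [2..5]=∅  "abba"
  [3..6]=∅  "bbaa"
  [4..7]=∅  "baaa"
  [5..8]=∅  "aaab"
  [0..4]=∅  "bbabb"
  [1..5]={A}  "babba"
  [2..6]=∅  "abbaa"
  [3..7]=∅  "bbaaa"
  [4..8]=∅  "baaab"
  [0..5]={A,S}  "bbabba"
  [1..6]=∅  "babbaa"
  [2..7]=∅  "abbaaa"
  [3..8]=∅  "bbaaab"
  [0..6]=∅  "bbabbaa"
  [1..7]=∅  "babbaaa"
  [2..8]=∅  "abbaaab"
  [0..7]=∅  "bbabbaaa"
  [1..8]=∅  "babbaaab"
  [0..8]=∅  "bbabbaaab"

S ∉ T[0,8] ⇒ NO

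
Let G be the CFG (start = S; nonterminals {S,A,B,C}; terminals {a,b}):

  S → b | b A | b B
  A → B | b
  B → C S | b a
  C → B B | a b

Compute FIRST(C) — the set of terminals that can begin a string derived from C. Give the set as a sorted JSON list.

FIRST iteration:
[1]
  A via A→b: +{b}
  B via B→b a: +{b}
  C via C→B B: +{b}
  C via C→a b: +{a}
  S via S→b: +{b}
  FIRST(S)={b}  FIRST(A)={b}  FIRST(B)={b}  FIRST(C)={a,b}
[2]
  B via B→C S: +{a}
  FIRST(S)={b}  FIRST(A)={b}  FIRST(B)={a,b}  FIRST(C)={a,b}
[3]
  A via A→B: +{a}
  FIRST(S)={b}  FIRST(A)={a,b}  FIRST(B)={a,b}  FIRST(C)={a,b}
[4] done
  FIRST(S)={b}  FIRST(A)={a,b}  FIRST(B)={a,b}  FIRST(C)={a,b}

FIRST(C) = ["a", "b"]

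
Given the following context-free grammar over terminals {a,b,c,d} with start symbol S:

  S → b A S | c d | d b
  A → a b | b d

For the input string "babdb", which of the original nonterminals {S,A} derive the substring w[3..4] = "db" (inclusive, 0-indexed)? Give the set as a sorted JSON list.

Convert to CNF:
  S -> T1 X4 | T2 T1 | T3 T2
  A -> T0 T1 | T1 T2
  T0 -> a
  T1 -> b
  T2 -> d
  T3 -> c
  X4 -> A S

CYK fill, restricted to cells inside w[3..4]:
  T[3,3] 'd' = {T2}  orig:{}
  T[4,4] 'b' = {T1}  orig:{}
  T[3,4] 'db' = {S}

Original NTs in T[3,4] deriving "db": ["S"]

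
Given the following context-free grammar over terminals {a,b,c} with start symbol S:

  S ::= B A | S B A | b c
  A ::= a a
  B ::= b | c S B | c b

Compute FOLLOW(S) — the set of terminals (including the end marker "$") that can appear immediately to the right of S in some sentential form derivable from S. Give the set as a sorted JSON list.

FIRST sets, iterate to fixpoint:
pass 1:
  A via A→a a: +{a}
  B via B→b: +{b}
  B via B→c S B: +{c}
  S via S→B A: +{b,c}
  S: {b,c}  A: {a}  B: {b,c}
pass 2: done
  S: {b,c}  A: {a}  B: {b,c}

FOLLOW sets:
initialize: $ ∈ FOLLOW(S)
[1]
  B→c S B: FOLLOW(S) ⊇ FIRST(B) = {b,c}; new: +{b,c}
  S→B A: FOLLOW(B) ⊇ FIRST(A) = {a}; new: +{a}
  S→B A: FOLLOW(A) ⊇ FOLLOW(S) ⊇ {$,b,c}; new: +{$,b,c}
  S: {$,b,c}  A: {$,b,c}  B: {a}
[2] done
  S: {$,b,c}  A: {$,b,c}  B: {a}

FOLLOW(S) = ["$", "b", "c"]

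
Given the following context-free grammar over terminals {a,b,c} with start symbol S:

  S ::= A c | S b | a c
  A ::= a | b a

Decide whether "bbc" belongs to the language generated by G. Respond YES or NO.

CNF form of G:
  S -> A T2 | S T0 | T1 T2
  A -> T0 T1 | a
  T0 -> b
  T1 -> a
  T2 -> c

CYK fill:
  T[0,0] 'b' = {T0}  orig:{}
  T[1,1] 'b' = {T0}  orig:{}
  T[2,2] 'c' = {T2}  orig:{}
  T[0,1] 'bb' = ∅
  T[1,2] 'bc' = ∅
  T[0,2] 'bbc' = ∅

S ∉ T[0,2] ⇒ NO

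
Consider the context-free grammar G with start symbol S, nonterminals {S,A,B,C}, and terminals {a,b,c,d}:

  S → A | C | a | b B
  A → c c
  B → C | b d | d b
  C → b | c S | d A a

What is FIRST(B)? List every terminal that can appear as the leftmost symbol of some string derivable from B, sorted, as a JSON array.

Compute FIRST by fixpoint:
round 1:
  A via A→c c: +{c}
  B via B→b d: +{b}
  B via B→d b: +{d}
  C via C→b: +{b}
  C via C→c S: +{c}
  C via C→d A a: +{d}
  S via S→A: +{c}
  S via S→C: +{b,d}
  S via S→a: +{a}
  FIRST[S]={a,b,c,d}  FIRST[A]={c}  FIRST[B]={b,d}  FIRST[C]={b,c,d}
round 2:
  B via B→C: +{c}
  FIRST[S]={a,b,c,d}  FIRST[A]={c}  FIRST[B]={b,c,d}  FIRST[C]={b,c,d}
round 3: — fixpoint
  FIRST[S]={a,b,c,d}  FIRST[A]={c}  FIRST[B]={b,c,d}  FIRST[C]={b,c,d}

FIRST(B) = ["b", "c", "d"]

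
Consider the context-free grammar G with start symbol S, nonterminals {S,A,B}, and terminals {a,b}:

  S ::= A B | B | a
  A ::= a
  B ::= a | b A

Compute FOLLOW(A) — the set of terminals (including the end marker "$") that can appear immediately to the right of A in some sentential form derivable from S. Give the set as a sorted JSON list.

FIRST iteration:
round 1:
  A via A→a: +{a}
  B via B→a: +{a}
  B via B→b A: +{b}
  S via S→A B: +{a}
  S via S→B: +{b}
  FIRST(S)={a,b}  FIRST(A)={a}  FIRST(B)={a,b}
round 2: (no change)
  FIRST(S)={a,b}  FIRST(A)={a}  FIRST(B)={a,b}

Compute FOLLOW by fixpoint:
seed FOLLOW(S) with $
[1]
  S→A B: FOLLOW(A) ⊇ FIRST(B) = {a,b}; new: +{a,b}
  S→A B: FOLLOW(B) ⊇ FOLLOW(S) ⊇ {$}; new: +{$}
  FOLLOW(S)={$}  FOLLOW(A)={a,b}  FOLLOW(B)={$}
[2]
  B→b A: FOLLOW(A) ⊇ FOLLOW(B) ⊇ {$}; new: +{$}
  FOLLOW(S)={$}  FOLLOW(A)={$,a,b}  FOLLOW(B)={$}
[3] (stable)
  FOLLOW(S)={$}  FOLLOW(A)={$,a,b}  FOLLOW(B)={$}

FOLLOW(A) = ["$", "a", "b"]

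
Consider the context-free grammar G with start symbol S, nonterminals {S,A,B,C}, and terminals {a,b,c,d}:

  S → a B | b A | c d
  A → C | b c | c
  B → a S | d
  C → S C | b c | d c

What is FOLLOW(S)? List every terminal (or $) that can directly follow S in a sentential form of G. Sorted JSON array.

Compute FIRST by fixpoint:
pass 1:
  A via A→b c: +{b}
  A via A→c: +{c}
  B via B→a S: +{a}
  B via B→d: +{d}
  C via C→b c: +{b}
  C via C→d c: +{d}
  S via S→a B: +{a}
  S via S→b A: +{b}
  S via S→c d: +{c}
  FIRST(S)={a,b,c}  FIRST(A)={b,c}  FIRST(B)={a,d}  FIRST(C)={b,d}
pass 2:
  A via A→C: +{d}
  C via C→S C: +{a,c}
  FIRST(S)={a,b,c}  FIRST(A)={b,c,d}  FIRST(B)={a,d}  FIRST(C)={a,b,c,d}
pass 3:
  A via A→C: +{a}
  FIRST(S)={a,b,c}  FIRST(A)={a,b,c,d}  FIRST(B)={a,d}  FIRST(C)={a,b,c,d}
pass 4: done
  FIRST(S)={a,b,c}  FIRST(A)={a,b,c,d}  FIRST(B)={a,d}  FIRST(C)={a,b,c,d}

FOLLOW iteration:
initialize: $ ∈ FOLLOW(S)
pass 1:
  C→S C: FOLLOW(S) ⊇ FIRST(C) = {a,b,c,d}; new: +{a,b,c,d}
  S→a B: FOLLOW(B) ⊇ FOLLOW(S) ⊇ {$,a,b,c,d}; new: +{$,a,b,c,d}
  S→b A: FOLLOW(A) ⊇ FOLLOW(S) ⊇ {$,a,b,c,d}; new: +{$,a,b,c,d}
  FOLLOW(S)={$,a,b,c,d}  FOLLOW(A)={$,a,b,c,d}  FOLLOW(B)={$,a,b,c,d}  FOLLOW(C)={}
pass 2:
  A→C: FOLLOW(C) ⊇ FOLLOW(A) ⊇ {$,a,b,c,d}; new: +{$,a,b,c,d}
  FOLLOW(S)={$,a,b,c,d}  FOLLOW(A)={$,a,b,c,d}  FOLLOW(B)={$,a,b,c,d}  FOLLOW(C)={$,a,b,c,d}
pass 3: (stable)
  FOLLOW(S)={$,a,b,c,d}  FOLLOW(A)={$,a,b,c,d}  FOLLOW(B)={$,a,b,c,d}  FOLLOW(C)={$,a,b,c,d}

FOLLOW(S) = ["$", "a", "b", "c", "d"]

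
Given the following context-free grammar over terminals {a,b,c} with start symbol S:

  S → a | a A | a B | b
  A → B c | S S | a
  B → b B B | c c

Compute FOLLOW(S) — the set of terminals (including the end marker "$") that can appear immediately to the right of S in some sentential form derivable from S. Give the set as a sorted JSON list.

FIRST iteration:
round 1:
  A via A→a: +{a}
  B via B→b B B: +{b}
  B via B→c c: +{c}
  S via S→a: +{a}
  S via S→b: +{b}
  FIRST(S)={a,b}  FIRST(A)={a}  FIRST(B)={b,c}
round 2:
  A via A→B c: +{b,c}
  FIRST(S)={a,b}  FIRST(A)={a,b,c}  FIRST(B)={b,c}
round 3: (stable)
  FIRST(S)={a,b}  FIRST(A)={a,b,c}  FIRST(B)={b,c}

FOLLOW iteration:
initialize: $ ∈ FOLLOW(S)
round 1:
  A→B c: FOLLOW(B) ⊇ FIRST(c) = {c}; new: +{c}
  A→S S: FOLLOW(S) ⊇ FIRST(S) = {a,b}; new: +{a,b}
  B→b B B: FOLLOW(B) ⊇ FIRST(B) = {b,c}; new: +{b}
  S→a A: FOLLOW(A) ⊇ FOLLOW(S) ⊇ {$,a,b}; new: +{$,a,b}
  S→a B: FOLLOW(B) ⊇ FOLLOW(S) ⊇ {$,a,b}; new: +{$,a}
  FOLLOW[S]={$,a,b}  FOLLOW[A]={$,a,b}  FOLLOW[B]={$,a,b,c}
round 2: (no change)
  FOLLOW[S]={$,a,b}  FOLLOW[A]={$,a,b}  FOLLOW[B]={$,a,b,c}

FOLLOW(S) = ["$", "a", "b"]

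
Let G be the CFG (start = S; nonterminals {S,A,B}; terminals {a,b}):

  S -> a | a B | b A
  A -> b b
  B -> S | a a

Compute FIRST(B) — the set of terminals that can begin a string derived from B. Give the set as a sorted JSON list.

FIRST sets, iterate to fixpoint:
iter 1:
  A via A→b b: +{b}
  B via B→a a: +{a}
  S via S→a: +{a}
  S via S→b A: +{b}
  S: {a,b}  A: {b}  B: {a}
iter 2:
  B via B→S: +{b}
  S: {a,b}  A: {b}  B: {a,b}
iter 3: (no change)
  S: {a,b}  A: {b}  B: {a,b}

FIRST(B) = ["a", "b"]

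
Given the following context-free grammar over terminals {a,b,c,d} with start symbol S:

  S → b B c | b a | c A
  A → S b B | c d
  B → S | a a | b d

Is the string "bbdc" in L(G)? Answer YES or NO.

CNF form of G:
  S -> T0 T3 | T0 X6 | T1 A
  A -> S X4 | T1 T2
  B -> T0 T2 | T0 T3 | T0 X5 | T1 A | T3 T3
  T0 -> b
  T1 -> c
  T2 -> d
  T3 -> a
  X4 -> T0 B
  X5 -> B T1
  X6 -> B T1

Fill CYK table bottom-up:
  cell(0,0) b: {T0}  orig:{}
  cell(1,1) b: {T0}  orig:{}
  cell(2,2) d: {T2}  orig:{}
  cell(3,3) c: {T1}  orig:{}
  cell(0,1) bb: ∅
  cell(1,2) bd: {B}
  cell(2,3) dc: ∅
  cell(0,2) bbd: {X4}  orig:{}
  cell(1,3) bdc: {X5,X6}  orig:{}
  cell(0,3) bbdc: {B,S}

S ∈ T[0,3] ⇒ YES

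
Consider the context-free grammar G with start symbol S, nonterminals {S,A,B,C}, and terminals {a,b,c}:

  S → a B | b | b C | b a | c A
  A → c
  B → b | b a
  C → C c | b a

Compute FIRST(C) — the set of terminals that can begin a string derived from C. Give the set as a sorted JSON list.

FIRST iteration:
round 1:
  A via A→c: +{c}
  B via B→b: +{b}
  C via C→b a: +{b}
  S via S→a B: +{a}
  S via S→b: +{b}
  S via S→c A: +{c}
  S: {a,b,c}  A: {c}  B: {b}  C: {b}
round 2: (stable)
  S: {a,b,c}  A: {c}  B: {b}  C: {b}

FIRST(C) = ["b"]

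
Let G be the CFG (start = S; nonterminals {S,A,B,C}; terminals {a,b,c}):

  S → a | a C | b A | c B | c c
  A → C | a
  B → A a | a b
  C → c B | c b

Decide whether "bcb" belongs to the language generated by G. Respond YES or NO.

CNF form of G:
  S -> T0 B | T0 T0 | T1 A | T2 C | a
  A -> T0 B | T0 T1 | a
  B -> A T2 | T2 T1
  C -> T0 B | T0 T1
  T0 -> c
  T1 -> b
  T2 -> a

CYK table (by increasing span):
  [0..0]={T1}  "b"  orig:{}
  [1..1]={T0}  "c"  orig:{}
  [2..2]={T1}  "b"  orig:{}
  [0..1]=∅  "bc"
  [1..2]={A,C}  "cb"
  [0..2]={S}  "bcb"

S ∈ T[0,2] ⇒ YES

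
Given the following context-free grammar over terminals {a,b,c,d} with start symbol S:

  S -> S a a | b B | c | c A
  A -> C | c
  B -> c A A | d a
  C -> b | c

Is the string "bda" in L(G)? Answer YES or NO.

CNF form of G:
  S -> S X5 | T0 A | T3 B | c
  A -> b | c
  B -> T0 X4 | T1 T2
  C -> b | c
  T0 -> c
  T1 -> d
  T2 -> a
  T3 -> b
  X4 -> A A
  X5 -> T2 T2

CYK fill:
  [0..0]={A,C,T3}  "b"  orig:{A,C}
  [1..1]={T1}  "d"  orig:{}
  [2..2]={T2}  "a"  orig:{}
  [0..1]=∅  "bd"
  [1..2]={B}  "da"
  [0..2]={S}  "bda"

S ∈ T[0,2] ⇒ YES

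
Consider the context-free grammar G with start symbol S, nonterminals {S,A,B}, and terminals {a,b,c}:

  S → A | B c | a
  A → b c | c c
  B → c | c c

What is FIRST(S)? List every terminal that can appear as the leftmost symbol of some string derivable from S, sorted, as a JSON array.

FIRST iteration:
round 1:
  A via A→b c: +{b}
  A via A→c c: +{c}
  B via B→c: +{c}
  S via S→A: +{b,c}
  S via S→a: +{a}
  S: {a,b,c}  A: {b,c}  B: {c}
round 2: — fixpoint
  S: {a,b,c}  A: {b,c}  B: {c}

FIRST(S) = ["a", "b", "c"]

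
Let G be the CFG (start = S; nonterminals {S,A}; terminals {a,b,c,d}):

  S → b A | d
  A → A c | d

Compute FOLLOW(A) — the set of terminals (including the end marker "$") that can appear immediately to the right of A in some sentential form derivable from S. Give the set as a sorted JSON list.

Compute FIRST by fixpoint:
iter 1:
  A via A→d: +{d}
  S via S→b A: +{b}
  S via S→d: +{d}
  S: {b,d}  A: {d}
iter 2: (no change)
  S: {b,d}  A: {d}

FOLLOW sets:
initialize: $ ∈ FOLLOW(S)
iter 1:
  A→A c: FOLLOW(A) ⊇ FIRST(c) = {c}; new: +{c}
  S→b A: FOLLOW(A) ⊇ FOLLOW(S) ⊇ {$}; new: +{$}
  FOLLOW(S)={$}  FOLLOW(A)={$,c}
iter 2: (no change)
  FOLLOW(S)={$}  FOLLOW(A)={$,c}

FOLLOW(A) = ["$", "c"]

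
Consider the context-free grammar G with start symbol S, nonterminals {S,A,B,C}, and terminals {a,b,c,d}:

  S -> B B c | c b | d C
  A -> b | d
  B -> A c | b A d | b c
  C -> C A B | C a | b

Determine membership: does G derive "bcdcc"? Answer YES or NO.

Convert to CNF:
  S -> B X6 | T0 T1 | T2 C
  A -> b | d
  B -> A T0 | T1 T0 | T1 X4
  C -> C T3 | C X5 | b
  T0 -> c
  T1 -> b
  T2 -> d
  T3 -> a
  X4 -> A T2
  X5 -> A B
  X6 -> B T0

CYK fill:
  T[0,0] 'b' = {A,C,T1}  orig:{A,C}
  T[1,1] 'c' = {T0}  orig:{}
  T[2,2] 'd' = {A,T2}  orig:{A}
  T[3,3] 'c' = {T0}  orig:{}
  T[4,4] 'c' = {T0}  orig:{}
  T[0,1] 'bc' = {B}
  T[1,2] 'cd' = ∅
  T[2,3] 'dc' = {B}
  T[3,4] 'cc' = ∅
  T[0,2] 'bcd' = ∅
  T[1,3] 'cdc' = ∅
  T[2,4] 'dcc' = {X6}  orig:{}
  T[0,3] 'bcdc' = ∅
  T[1,4] 'cdcc' = ∅
  T[0,4] 'bcdcc' = {S}

S ∈ T[0,4] ⇒ YES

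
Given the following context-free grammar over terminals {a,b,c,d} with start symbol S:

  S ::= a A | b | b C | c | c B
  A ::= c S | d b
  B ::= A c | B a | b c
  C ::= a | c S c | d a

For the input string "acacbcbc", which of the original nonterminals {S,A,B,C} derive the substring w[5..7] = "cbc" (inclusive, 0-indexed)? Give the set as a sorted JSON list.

Convert to CNF:
  S -> T0 B | T2 C | T3 A | b | c
  A -> T0 S | T1 T2
  B -> A T0 | B T3 | T2 T0
  C -> T0 X4 | T1 T3 | a
  T0 -> c
  T1 -> d
  T2 -> b
  T3 -> a
  X4 -> S T0

CYK table (by increasing span), restricted to cells inside w[5..7]:
  T[5,5] 'c' = {S,T0}  orig:{S}
  T[6,6] 'b' = {S,T2}  orig:{S}
  T[7,7] 'c' = {S,T0}  orig:{S}
  T[5,6] 'cb' = {A}
  T[6,7] 'bc' = {B,X4}  orig:{B}
  T[5,7] 'cbc' = {B,C,S}

Original NTs in T[5,7] deriving "cbc": ["B", "C", "S"]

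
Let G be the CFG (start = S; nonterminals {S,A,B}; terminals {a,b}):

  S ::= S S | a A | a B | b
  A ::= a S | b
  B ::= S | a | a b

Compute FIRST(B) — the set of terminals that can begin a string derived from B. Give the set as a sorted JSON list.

FIRST iteration:
round 1:
  A via A→a S: +{a}
  A via A→b: +{b}
  B via B→a: +{a}
  S via S→a A: +{a}
  S via S→b: +{b}
  FIRST(S)={a,b}  FIRST(A)={a,b}  FIRST(B)={a}
round 2:
  B via B→S: +{b}
  FIRST(S)={a,b}  FIRST(A)={a,b}  FIRST(B)={a,b}
round 3: (stable)
  FIRST(S)={a,b}  FIRST(A)={a,b}  FIRST(B)={a,b}

FIRST(B) = ["a", "b"]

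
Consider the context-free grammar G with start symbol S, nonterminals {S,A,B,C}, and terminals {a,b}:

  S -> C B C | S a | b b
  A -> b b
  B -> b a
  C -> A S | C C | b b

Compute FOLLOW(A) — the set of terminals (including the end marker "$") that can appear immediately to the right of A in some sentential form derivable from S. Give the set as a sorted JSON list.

FIRST iteration:
[1]
  A via A→b b: +{b}
  B via B→b a: +{b}
  C via C→A S: +{b}
  S via S→C B C: +{b}
  FIRST(S)={b}  FIRST(A)={b}  FIRST(B)={b}  FIRST(C)={b}
[2] done
  FIRST(S)={b}  FIRST(A)={b}  FIRST(B)={b}  FIRST(C)={b}

FOLLOW sets:
initialize: $ ∈ FOLLOW(S)
pass 1:
  C→A S: FOLLOW(A) ⊇ FIRST(S) = {b}; new: +{b}
  C→C C: FOLLOW(C) ⊇ FIRST(C) = {b}; new: +{b}
  S→C B C: FOLLOW(B) ⊇ FIRST(C) = {b}; new: +{b}
  S→C B C: FOLLOW(C) ⊇ FOLLOW(S) ⊇ {$}; new: +{$}
  S→S a: FOLLOW(S) ⊇ FIRST(a) = {a}; new: +{a}
  FOLLOW[S]={$,a}  FOLLOW[A]={b}  FOLLOW[B]={b}  FOLLOW[C]={$,b}
pass 2:
  C→A S: FOLLOW(S) ⊇ FOLLOW(C) ⊇ {$,b}; new: +{b}
  S→C B C: FOLLOW(C) ⊇ FOLLOW(S) ⊇ {$,a,b}; new: +{a}
  FOLLOW[S]={$,a,b}  FOLLOW[A]={b}  FOLLOW[B]={b}  FOLLOW[C]={$,a,b}
pass 3: done
  FOLLOW[S]={$,a,b}  FOLLOW[A]={b}  FOLLOW[B]={b}  FOLLOW[C]={$,a,b}

FOLLOW(A) = ["b"]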